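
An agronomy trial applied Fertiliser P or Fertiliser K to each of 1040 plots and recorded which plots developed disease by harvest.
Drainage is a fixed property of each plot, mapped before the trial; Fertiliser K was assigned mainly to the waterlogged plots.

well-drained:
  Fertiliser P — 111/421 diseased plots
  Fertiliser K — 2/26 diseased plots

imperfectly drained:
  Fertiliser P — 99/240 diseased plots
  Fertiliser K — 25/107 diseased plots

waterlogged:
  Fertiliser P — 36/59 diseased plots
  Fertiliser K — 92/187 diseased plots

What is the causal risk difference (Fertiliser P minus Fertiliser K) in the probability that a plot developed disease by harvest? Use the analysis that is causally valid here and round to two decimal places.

The stratified and pooled comparisons disagree (Fertiliser K wins within each field drainage; Fertiliser P wins overall), so the answer turns on the causal role of field drainage.
Field drainage differs across fertilisers for reasons unrelated to any effect of the fertiliser itself, and it separately predicts the outcome — a classic confounder. We must compare within field drainage levels.
Adjusting over the population distribution of field drainage: 0.430·(0.264−0.077) + 0.334·(0.412−0.234) + 0.237·(0.610−0.492) = +0.168.

+0.17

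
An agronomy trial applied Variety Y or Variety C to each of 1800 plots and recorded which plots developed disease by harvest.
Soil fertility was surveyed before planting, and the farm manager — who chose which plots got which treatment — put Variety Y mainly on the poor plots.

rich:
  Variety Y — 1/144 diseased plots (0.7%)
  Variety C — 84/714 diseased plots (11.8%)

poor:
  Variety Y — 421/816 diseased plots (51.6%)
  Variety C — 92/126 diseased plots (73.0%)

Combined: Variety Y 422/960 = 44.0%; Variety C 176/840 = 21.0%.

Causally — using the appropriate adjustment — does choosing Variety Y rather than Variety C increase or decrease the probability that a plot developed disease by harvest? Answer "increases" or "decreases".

Variety Y is lower inside every soil fertility stratum but Variety C is lower in aggregate. Whether to stratify depends on how soil fertility relates to the variety.
Nothing the variety does changes soil fertility; the imbalance is an allocation artefact. With soil fertility also predicting the outcome, the pooled figure is confounded, and the within-stratum comparison is the causal one.
Within each level — rich: 0.7% vs 11.8%; poor: 51.6% vs 73.0% — Variety Y is lower every time.

decreases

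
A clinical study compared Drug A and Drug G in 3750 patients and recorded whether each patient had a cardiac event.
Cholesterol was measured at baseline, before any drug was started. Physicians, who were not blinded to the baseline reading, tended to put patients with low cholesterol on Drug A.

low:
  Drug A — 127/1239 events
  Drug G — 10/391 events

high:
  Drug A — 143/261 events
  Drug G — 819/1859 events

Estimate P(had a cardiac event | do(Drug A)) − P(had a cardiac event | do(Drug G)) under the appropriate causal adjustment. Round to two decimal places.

+0.09

The stratified and pooled comparisons disagree (Drug G wins within each cholesterol; Drug A wins overall), so the answer turns on the causal role of cholesterol.
Since cholesterol is a pre-existing factor (not a product of the drug) and it affects the outcome on its own, it is a confounder. The stratified rates, not the pooled rate, identify the causal effect.
Adjusting over the population distribution of cholesterol: 0.435·(0.103−0.026) + 0.565·(0.548−0.441) = +0.094.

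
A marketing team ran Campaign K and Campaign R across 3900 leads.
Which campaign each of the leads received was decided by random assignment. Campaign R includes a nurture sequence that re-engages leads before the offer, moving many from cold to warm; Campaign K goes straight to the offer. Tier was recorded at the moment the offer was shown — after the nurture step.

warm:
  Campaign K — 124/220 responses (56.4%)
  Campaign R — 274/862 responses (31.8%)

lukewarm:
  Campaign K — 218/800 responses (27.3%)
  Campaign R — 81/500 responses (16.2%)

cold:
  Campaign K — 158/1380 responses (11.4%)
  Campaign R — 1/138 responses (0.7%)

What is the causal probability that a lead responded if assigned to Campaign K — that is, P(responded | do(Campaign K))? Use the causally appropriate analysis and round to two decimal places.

0.21

Because the campaign influences engagement tier, engagement tier is a post-treatment mediator, not a confounder. Stratifying on it would bias the estimate; the causal effect is the crude pooled difference.
So P(outcome | do(Campaign K)) is just the pooled rate for Campaign K: 500/2400 = 0.208.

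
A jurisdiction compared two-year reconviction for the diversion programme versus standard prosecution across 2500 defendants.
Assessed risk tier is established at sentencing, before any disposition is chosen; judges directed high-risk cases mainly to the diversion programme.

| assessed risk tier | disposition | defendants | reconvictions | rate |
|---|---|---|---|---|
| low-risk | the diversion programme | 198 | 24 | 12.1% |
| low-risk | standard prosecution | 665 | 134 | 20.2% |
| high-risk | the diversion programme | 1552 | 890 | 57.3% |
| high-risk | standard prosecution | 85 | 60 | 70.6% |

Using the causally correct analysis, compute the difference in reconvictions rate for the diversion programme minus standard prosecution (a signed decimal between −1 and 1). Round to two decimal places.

-0.11

The assessed risk tier-specific comparison favours the diversion programme throughout, but the pooled figures favour standard prosecution. The question is whether to condition on assessed risk tier.
Assessed risk tier is set before the disposition has any effect — it is not caused by the disposition — and it independently drives the outcome. That makes it a confounder, so the causal comparison is within assessed risk tier levels.
Adjusting over the population distribution of assessed risk tier: 0.345·(0.121−0.202) + 0.655·(0.573−0.706) = -0.114.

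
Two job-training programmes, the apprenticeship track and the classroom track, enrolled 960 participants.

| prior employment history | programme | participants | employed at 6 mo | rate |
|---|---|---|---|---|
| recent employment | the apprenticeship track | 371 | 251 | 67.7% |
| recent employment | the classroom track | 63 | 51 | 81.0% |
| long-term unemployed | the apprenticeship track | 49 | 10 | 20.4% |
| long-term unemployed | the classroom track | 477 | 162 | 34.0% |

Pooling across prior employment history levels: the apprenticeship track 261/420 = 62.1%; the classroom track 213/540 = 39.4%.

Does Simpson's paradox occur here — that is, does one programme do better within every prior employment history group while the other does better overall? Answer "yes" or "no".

Within each prior employment history level (recent employment 67.7% vs 81.0%; long-term unemployed 20.4% vs 34.0%), the classroom track has the higher rate every time. Pooled: 62.1% vs 39.4% — the apprenticeship track has the higher rate overall. The two comparisons disagree.

yes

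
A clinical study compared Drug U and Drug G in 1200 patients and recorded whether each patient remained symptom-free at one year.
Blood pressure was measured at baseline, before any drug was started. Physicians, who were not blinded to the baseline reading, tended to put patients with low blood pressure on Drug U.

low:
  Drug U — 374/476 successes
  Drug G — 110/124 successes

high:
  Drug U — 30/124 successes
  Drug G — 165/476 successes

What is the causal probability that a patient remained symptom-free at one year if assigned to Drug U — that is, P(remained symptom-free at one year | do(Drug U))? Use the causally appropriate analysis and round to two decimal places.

0.51

Blood pressure satisfies the back-door criterion: it is not a descendant of the drug, and it blocks the spurious path from drug to outcome. Adjusting for it (i.e., using the within-blood pressure rates) gives the causal effect.
Standardising Drug U to the population blood pressure mix: 0.500·374/476 + 0.500·30/124 = 0.514.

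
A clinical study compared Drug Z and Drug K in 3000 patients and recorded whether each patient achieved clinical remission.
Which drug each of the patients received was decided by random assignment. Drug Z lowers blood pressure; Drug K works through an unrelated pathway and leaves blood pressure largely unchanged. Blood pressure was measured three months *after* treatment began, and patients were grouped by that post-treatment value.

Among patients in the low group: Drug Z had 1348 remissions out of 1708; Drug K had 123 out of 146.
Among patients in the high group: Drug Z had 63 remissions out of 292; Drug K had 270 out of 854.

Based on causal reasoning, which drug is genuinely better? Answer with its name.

Drug Z

The blood pressure-specific comparison favours Drug K throughout, but the pooled figures favour Drug Z. The question is whether to condition on blood pressure.
The distribution of blood pressure is itself part of what the drug does — it is an intermediate outcome. Holding it fixed would remove that part of the effect; the total effect is the pooled difference.
Pooled: Drug Z 70.5% vs Drug K 39.3%; Drug Z is higher overall.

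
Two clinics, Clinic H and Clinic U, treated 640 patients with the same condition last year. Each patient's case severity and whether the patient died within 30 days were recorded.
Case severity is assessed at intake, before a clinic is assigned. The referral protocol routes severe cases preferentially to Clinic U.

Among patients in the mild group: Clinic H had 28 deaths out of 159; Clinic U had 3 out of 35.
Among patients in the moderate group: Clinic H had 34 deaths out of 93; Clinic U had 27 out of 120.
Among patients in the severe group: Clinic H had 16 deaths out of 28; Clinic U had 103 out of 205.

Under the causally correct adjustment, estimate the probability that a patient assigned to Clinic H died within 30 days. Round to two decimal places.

The imbalance in case severity arose from how patients were allocated, not from anything the clinic did; and case severity independently affects the outcome. The pooled gap is confounded — condition on case severity.
Standardising Clinic H to the population case severity mix: 0.303·28/159 + 0.333·34/93 + 0.364·16/28 = 0.383.

0.38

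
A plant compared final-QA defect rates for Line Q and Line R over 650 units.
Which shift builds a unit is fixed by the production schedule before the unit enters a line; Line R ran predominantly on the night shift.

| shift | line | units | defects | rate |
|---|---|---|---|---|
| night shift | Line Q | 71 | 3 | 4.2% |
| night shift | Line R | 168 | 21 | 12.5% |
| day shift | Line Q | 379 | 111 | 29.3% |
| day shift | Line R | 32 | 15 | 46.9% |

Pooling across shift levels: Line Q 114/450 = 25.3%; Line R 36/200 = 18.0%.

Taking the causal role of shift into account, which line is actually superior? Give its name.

The shift-specific comparison favours Line Q throughout, but the pooled figures favour Line R. The question is whether to condition on shift.
The imbalance in shift arose from how units were allocated, not from anything the line did; and shift independently affects the outcome. The pooled gap is confounded — condition on shift.
Within each level — night shift: 4.2% vs 12.5%; day shift: 29.3% vs 46.9% — Line Q is lower every time.

Line Q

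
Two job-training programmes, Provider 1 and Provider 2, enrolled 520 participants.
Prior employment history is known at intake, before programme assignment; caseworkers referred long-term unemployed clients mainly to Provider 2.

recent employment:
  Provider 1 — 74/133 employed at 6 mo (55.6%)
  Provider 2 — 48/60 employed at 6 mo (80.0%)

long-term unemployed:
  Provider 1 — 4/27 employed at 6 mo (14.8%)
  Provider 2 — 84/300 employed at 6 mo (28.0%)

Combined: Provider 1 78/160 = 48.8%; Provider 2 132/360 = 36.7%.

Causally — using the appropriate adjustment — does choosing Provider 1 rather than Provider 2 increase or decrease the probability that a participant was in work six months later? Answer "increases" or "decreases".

decreases

Prior employment history differs across programmes for reasons unrelated to any effect of the programme itself, and it separately predicts the outcome — a classic confounder. We must compare within prior employment history levels.
Within each level — recent employment: 55.6% vs 80.0%; long-term unemployed: 14.8% vs 28.0% — Provider 2 is higher every time.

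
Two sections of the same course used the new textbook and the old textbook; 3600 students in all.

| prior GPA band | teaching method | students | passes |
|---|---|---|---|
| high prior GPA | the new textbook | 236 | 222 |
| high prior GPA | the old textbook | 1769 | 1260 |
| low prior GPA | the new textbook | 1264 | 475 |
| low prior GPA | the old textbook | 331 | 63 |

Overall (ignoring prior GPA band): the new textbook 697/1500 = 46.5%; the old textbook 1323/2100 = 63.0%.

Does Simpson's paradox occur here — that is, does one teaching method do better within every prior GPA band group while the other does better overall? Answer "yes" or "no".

Within each prior GPA band level (high prior GPA 94.1% vs 71.2%; low prior GPA 37.6% vs 19.0%), the new textbook has the higher rate every time. Pooled: 46.5% vs 63.0% — the old textbook has the higher rate overall. The two comparisons disagree.

yes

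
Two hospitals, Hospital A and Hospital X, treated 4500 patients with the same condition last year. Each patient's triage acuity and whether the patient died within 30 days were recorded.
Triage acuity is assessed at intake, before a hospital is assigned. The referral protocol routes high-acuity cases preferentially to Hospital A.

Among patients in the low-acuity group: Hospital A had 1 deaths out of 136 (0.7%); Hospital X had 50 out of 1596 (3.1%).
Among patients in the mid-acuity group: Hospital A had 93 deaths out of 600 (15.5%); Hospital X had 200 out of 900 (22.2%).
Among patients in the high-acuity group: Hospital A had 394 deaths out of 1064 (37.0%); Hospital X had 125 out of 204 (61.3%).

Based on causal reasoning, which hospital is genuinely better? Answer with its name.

The triage acuity-specific comparison favours Hospital A throughout, but the pooled figures favour Hospital X. The question is whether to condition on triage acuity.
The imbalance in triage acuity arose from how patients were allocated, not from anything the hospital did; and triage acuity independently affects the outcome. The pooled gap is confounded — condition on triage acuity.
Within each level — low-acuity: 0.7% vs 3.1%; mid-acuity: 15.5% vs 22.2%; high-acuity: 37.0% vs 61.3% — Hospital A is lower every time.

Hospital A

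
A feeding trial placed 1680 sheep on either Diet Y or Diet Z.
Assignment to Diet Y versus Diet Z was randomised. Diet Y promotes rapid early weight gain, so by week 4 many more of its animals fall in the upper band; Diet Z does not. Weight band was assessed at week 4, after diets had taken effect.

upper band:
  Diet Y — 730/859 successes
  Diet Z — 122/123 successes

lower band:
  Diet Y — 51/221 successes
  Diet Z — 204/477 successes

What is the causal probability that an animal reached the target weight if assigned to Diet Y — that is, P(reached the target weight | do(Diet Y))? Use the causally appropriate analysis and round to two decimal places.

The stratified and pooled comparisons disagree (Diet Z wins within each week-4 weight band; Diet Y wins overall), so the answer turns on the causal role of week-4 weight band.
Stratifying would compare diets among sheep the diets themselves sorted into week-4 weight band groups — a form of selection on an intermediate. The unconditioned pooled rates give the total causal effect.
So P(outcome | do(Diet Y)) is just the pooled rate for Diet Y: 781/1080 = 0.723.

0.72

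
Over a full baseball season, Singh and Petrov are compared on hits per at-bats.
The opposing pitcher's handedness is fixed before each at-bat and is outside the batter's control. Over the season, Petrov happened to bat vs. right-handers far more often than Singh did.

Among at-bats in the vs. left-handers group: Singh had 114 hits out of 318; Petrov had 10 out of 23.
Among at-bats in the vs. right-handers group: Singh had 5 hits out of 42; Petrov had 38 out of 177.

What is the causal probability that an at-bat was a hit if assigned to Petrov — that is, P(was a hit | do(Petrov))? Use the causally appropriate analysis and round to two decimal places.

The imbalance in pitcher handedness arose from how at-bats were allocated, not from anything the player did; and pitcher handedness independently affects the outcome. The pooled gap is confounded — condition on pitcher handedness.
Standardising Petrov to the population pitcher handedness mix: 0.609·10/23 + 0.391·38/177 = 0.349.

0.35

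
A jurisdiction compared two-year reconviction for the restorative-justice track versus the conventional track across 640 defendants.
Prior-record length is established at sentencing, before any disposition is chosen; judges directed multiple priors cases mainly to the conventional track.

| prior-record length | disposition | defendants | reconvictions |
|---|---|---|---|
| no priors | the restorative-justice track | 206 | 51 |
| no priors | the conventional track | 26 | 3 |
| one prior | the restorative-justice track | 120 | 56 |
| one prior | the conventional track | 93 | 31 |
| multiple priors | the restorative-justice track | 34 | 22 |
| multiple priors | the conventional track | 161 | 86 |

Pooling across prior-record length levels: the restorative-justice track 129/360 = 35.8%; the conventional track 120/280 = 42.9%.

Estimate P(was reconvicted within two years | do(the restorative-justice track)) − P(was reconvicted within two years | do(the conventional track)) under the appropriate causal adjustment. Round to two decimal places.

Since prior-record length is a pre-existing factor (not a product of the disposition) and it affects the outcome on its own, it is a confounder. The stratified rates, not the pooled rate, identify the causal effect.
Adjusting over the population distribution of prior-record length: 0.362·(0.248−0.115) + 0.333·(0.467−0.333) + 0.305·(0.647−0.534) = +0.127.

+0.13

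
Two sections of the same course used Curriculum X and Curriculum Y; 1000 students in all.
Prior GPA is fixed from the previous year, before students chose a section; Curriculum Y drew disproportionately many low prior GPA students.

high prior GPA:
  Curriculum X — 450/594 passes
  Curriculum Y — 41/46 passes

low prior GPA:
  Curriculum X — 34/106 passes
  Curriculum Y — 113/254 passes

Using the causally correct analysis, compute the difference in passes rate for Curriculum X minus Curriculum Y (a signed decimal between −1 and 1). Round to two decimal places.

-0.13

Here prior GPA band is a common cause — it drives both which teaching method a case falls under and the outcome. The crude comparison mixes populations; the stratum-specific rates are the causally relevant ones.
Adjusting over the population distribution of prior GPA band: 0.640·(0.758−0.891) + 0.360·(0.321−0.445) = -0.130.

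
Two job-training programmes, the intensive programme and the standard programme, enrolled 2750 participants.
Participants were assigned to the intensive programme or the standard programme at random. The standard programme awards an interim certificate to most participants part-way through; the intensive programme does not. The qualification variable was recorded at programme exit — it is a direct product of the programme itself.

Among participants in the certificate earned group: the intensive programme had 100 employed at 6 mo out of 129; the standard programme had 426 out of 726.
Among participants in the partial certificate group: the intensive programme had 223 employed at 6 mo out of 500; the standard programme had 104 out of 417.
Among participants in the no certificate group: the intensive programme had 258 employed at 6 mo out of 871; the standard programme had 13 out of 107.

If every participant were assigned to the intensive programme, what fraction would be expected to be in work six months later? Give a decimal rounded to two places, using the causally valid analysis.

0.39

The qualification attained during the programme-specific comparison favours the intensive programme throughout, but the pooled figures favour the standard programme. The question is whether to condition on qualification attained during the programme.
Qualification attained during the programme lies on the pathway programme → qualification attained during the programme → outcome, so adjusting for it blocks the indirect effect. For the total causal effect of programme, use the unadjusted pooled rates.
So P(outcome | do(the intensive programme)) is just the pooled rate for the intensive programme: 581/1500 = 0.387.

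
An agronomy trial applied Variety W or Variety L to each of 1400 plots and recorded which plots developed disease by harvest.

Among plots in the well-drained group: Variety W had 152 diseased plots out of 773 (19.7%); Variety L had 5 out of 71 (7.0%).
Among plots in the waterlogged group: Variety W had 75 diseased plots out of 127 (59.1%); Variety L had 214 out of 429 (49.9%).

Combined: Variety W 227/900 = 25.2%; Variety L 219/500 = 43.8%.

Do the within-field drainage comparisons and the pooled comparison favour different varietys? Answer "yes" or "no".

yes

Within each field drainage level (well-drained 19.7% vs 7.0%; waterlogged 59.1% vs 49.9%), Variety L has the lower rate every time. Pooled: 25.2% vs 43.8% — Variety W has the lower rate overall. The two comparisons disagree.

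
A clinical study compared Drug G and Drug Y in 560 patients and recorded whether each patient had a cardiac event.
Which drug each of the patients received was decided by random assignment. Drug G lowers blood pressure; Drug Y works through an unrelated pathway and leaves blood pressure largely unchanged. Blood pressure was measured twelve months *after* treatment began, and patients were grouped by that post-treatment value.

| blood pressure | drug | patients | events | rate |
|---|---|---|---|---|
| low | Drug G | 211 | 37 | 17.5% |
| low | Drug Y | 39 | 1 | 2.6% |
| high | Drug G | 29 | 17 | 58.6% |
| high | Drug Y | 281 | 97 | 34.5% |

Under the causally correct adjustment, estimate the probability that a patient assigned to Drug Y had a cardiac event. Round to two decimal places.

0.31

Blood pressure here is a post-treatment variable shaped by the drug; conditioning on it would introduce bias rather than remove it. The overall comparison is the causal one.
So P(outcome | do(Drug Y)) is just the pooled rate for Drug Y: 98/320 = 0.306.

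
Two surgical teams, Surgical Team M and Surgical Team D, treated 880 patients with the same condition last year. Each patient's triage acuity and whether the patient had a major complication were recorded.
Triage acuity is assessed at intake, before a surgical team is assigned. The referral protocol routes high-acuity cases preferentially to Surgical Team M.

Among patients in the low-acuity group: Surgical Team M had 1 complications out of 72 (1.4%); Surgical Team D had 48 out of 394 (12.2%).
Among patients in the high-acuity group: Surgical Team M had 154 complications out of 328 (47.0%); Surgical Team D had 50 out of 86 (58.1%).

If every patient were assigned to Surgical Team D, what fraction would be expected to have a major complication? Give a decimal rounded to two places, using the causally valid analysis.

0.34

The triage acuity-specific comparison favours Surgical Team M throughout, but the pooled figures favour Surgical Team D. The question is whether to condition on triage acuity.
Here triage acuity is a common cause — it drives both which surgical team a case falls under and the outcome. The crude comparison mixes populations; the stratum-specific rates are the causally relevant ones.
Standardising Surgical Team D to the population triage acuity mix: 0.530·48/394 + 0.470·50/86 = 0.338.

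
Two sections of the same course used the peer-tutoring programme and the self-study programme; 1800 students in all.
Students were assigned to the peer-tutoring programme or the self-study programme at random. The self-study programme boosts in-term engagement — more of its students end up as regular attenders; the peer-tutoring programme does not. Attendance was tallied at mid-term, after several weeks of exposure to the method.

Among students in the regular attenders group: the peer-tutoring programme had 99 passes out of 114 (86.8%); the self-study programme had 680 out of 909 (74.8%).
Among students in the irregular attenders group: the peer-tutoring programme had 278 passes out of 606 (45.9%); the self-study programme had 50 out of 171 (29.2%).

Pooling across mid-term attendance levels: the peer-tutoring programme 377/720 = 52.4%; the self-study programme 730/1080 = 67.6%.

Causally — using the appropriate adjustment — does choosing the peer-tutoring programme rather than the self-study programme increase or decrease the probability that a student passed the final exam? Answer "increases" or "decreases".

the peer-tutoring programme is higher inside every mid-term attendance stratum but the self-study programme is higher in aggregate. Whether to stratify depends on how mid-term attendance relates to the teaching method.
Stratifying would compare teaching methods among students the teaching methods themselves sorted into mid-term attendance groups — a form of selection on an intermediate. The unconditioned pooled rates give the total causal effect.
Pooled: the peer-tutoring programme 52.4% vs the self-study programme 67.6%; the self-study programme is higher overall.

decreases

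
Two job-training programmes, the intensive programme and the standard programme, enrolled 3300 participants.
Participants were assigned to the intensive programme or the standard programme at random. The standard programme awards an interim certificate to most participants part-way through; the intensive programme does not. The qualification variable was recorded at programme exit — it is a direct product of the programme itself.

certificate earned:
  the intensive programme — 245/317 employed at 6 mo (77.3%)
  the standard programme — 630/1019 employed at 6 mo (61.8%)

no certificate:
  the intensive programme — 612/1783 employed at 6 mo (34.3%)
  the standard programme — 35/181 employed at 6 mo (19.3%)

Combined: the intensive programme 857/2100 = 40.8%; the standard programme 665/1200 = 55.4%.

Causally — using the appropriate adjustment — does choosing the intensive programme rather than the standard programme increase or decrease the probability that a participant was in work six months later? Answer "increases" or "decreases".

Stratifying would compare programmes among participants the programmes themselves sorted into qualification attained during the programme groups — a form of selection on an intermediate. The unconditioned pooled rates give the total causal effect.
Pooled: the intensive programme 40.8% vs the standard programme 55.4%; the standard programme is higher overall.

decreases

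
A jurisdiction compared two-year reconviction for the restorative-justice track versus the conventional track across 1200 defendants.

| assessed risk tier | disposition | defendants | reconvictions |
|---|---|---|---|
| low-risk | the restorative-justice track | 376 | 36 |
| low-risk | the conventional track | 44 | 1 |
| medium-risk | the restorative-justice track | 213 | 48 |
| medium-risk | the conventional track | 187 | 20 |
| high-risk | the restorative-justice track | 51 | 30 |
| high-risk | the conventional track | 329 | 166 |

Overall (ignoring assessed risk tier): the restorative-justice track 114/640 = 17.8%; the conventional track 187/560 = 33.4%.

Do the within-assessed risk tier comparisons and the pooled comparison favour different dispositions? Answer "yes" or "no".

yes

Within each assessed risk tier level (low-risk 9.6% vs 2.3%; medium-risk 22.5% vs 10.7%; high-risk 58.8% vs 50.5%), the conventional track has the lower rate every time. Pooled: 17.8% vs 33.4% — the restorative-justice track has the lower rate overall. The two comparisons disagree.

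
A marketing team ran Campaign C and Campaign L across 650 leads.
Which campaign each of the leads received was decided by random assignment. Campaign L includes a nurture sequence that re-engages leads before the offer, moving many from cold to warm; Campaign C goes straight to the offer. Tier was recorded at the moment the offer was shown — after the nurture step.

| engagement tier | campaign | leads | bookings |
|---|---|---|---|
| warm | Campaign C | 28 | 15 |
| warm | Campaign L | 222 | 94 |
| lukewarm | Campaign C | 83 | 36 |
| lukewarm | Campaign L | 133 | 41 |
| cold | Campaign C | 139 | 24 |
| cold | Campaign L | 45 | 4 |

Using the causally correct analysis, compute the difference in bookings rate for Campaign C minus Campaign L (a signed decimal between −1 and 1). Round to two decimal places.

-0.05

Because the campaign influences engagement tier, engagement tier is a post-treatment mediator, not a confounder. Stratifying on it would bias the estimate; the causal effect is the crude pooled difference.
The causal difference is the pooled difference: 0.300 − 0.347 = -0.048.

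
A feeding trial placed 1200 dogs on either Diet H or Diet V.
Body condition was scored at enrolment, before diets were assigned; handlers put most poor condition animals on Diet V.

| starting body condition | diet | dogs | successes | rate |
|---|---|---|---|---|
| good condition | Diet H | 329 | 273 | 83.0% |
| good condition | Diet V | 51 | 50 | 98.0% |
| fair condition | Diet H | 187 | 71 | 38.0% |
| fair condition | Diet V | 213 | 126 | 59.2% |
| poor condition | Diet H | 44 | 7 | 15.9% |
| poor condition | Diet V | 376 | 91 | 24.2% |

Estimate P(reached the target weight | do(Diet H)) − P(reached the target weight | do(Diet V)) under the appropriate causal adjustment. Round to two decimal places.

-0.15

Within every starting body condition level Diet V has the higher rate, yet pooled Diet H does — Simpson's reversal.
Nothing the diet does changes starting body condition; the imbalance is an allocation artefact. With starting body condition also predicting the outcome, the pooled figure is confounded, and the within-stratum comparison is the causal one.
Adjusting over the population distribution of starting body condition: 0.317·(0.830−0.980) + 0.333·(0.380−0.592) + 0.350·(0.159−0.242) = -0.147.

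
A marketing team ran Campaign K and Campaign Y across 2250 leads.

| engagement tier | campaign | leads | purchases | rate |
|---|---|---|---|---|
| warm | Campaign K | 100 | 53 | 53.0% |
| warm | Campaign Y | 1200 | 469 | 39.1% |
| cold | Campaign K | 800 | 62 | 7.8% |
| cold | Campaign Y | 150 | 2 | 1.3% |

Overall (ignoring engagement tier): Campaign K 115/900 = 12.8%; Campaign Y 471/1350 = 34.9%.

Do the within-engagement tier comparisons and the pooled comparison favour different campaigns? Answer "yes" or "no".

Within each engagement tier level (warm 53.0% vs 39.1%; cold 7.8% vs 1.3%), Campaign K has the higher rate every time. Pooled: 12.8% vs 34.9% — Campaign Y has the higher rate overall. The two comparisons disagree.

yes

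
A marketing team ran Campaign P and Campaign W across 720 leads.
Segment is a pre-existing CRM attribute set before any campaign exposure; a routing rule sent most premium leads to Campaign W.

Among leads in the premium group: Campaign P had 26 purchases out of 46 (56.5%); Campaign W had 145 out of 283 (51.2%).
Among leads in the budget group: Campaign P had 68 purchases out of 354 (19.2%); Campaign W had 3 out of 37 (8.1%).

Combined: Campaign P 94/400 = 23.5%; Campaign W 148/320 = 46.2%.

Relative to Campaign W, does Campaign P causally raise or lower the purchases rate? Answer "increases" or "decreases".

The customer segment-specific comparison favours Campaign P throughout, but the pooled figures favour Campaign W. The question is whether to condition on customer segment.
Here customer segment is a common cause — it drives both which campaign a case falls under and the outcome. The crude comparison mixes populations; the stratum-specific rates are the causally relevant ones.
Within each level — premium: 56.5% vs 51.2%; budget: 19.2% vs 8.1% — Campaign P is higher every time.

increases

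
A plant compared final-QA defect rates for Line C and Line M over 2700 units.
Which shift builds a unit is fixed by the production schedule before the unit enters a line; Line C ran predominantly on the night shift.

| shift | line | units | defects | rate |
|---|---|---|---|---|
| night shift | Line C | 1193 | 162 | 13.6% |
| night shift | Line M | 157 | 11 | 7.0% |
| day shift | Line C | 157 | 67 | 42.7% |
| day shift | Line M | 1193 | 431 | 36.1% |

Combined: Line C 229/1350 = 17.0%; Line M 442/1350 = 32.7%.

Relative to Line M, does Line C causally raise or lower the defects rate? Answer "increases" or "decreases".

increases

Here shift is a common cause — it drives both which line a case falls under and the outcome. The crude comparison mixes populations; the stratum-specific rates are the causally relevant ones.
Within each level — night shift: 13.6% vs 7.0%; day shift: 42.7% vs 36.1% — Line M is lower every time.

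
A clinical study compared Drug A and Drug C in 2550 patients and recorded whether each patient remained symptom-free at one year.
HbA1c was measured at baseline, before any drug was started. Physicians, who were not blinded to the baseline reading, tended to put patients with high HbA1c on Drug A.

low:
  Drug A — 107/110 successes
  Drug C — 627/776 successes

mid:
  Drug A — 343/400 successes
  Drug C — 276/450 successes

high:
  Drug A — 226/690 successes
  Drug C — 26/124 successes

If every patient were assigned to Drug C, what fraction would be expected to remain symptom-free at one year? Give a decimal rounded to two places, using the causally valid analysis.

The stratified and pooled comparisons disagree (Drug A wins within each HbA1c; Drug C wins overall), so the answer turns on the causal role of HbA1c.
HbA1c differs across drugs for reasons unrelated to any effect of the drug itself, and it separately predicts the outcome — a classic confounder. We must compare within HbA1c levels.
Standardising Drug C to the population HbA1c mix: 0.347·627/776 + 0.333·276/450 + 0.319·26/124 = 0.552.

0.55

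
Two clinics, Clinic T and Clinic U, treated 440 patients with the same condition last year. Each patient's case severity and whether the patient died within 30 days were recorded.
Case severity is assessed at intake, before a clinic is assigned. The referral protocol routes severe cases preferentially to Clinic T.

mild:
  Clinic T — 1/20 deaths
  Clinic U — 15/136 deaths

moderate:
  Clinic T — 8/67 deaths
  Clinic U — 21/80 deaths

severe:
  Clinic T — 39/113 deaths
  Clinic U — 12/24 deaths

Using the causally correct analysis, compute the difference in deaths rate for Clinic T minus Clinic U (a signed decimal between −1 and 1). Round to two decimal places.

The imbalance in case severity arose from how patients were allocated, not from anything the clinic did; and case severity independently affects the outcome. The pooled gap is confounded — condition on case severity.
Adjusting over the population distribution of case severity: 0.355·(0.050−0.110) + 0.334·(0.119−0.263) + 0.311·(0.345−0.500) = -0.117.

-0.12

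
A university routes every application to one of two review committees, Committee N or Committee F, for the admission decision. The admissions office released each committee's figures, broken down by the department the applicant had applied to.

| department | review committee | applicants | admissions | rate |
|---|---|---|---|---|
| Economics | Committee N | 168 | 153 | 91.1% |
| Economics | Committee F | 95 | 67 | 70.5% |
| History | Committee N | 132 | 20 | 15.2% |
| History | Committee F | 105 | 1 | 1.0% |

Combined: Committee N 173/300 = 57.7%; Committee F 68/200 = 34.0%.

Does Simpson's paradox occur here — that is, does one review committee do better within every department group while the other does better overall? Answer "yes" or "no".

Within each department level (Economics 91.1% vs 70.5%; History 15.2% vs 1.0%), Committee N has the higher rate every time. Pooled: 57.7% vs 34.0% — Committee N has the higher rate overall. They agree.

no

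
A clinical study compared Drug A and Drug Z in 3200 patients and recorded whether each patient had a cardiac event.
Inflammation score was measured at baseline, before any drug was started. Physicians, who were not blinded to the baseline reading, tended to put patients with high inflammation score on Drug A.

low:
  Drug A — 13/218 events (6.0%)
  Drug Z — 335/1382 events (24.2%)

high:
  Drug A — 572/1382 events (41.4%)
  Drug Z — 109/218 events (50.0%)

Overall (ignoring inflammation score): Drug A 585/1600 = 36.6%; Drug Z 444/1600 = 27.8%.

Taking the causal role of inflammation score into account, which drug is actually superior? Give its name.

Drug A

Since inflammation score is a pre-existing factor (not a product of the drug) and it affects the outcome on its own, it is a confounder. The stratified rates, not the pooled rate, identify the causal effect.
Within each level — low: 6.0% vs 24.2%; high: 41.4% vs 50.0% — Drug A is lower every time.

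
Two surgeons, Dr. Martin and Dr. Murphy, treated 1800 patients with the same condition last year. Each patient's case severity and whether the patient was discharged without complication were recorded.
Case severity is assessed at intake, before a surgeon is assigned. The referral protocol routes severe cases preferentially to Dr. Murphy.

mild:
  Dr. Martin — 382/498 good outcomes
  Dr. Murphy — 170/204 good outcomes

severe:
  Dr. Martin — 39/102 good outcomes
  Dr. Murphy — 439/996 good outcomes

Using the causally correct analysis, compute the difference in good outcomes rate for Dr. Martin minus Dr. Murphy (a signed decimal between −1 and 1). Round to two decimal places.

-0.06

Here case severity is a common cause — it drives both which surgeon a case falls under and the outcome. The crude comparison mixes populations; the stratum-specific rates are the causally relevant ones.
Adjusting over the population distribution of case severity: 0.390·(0.767−0.833) + 0.610·(0.382−0.441) = -0.061.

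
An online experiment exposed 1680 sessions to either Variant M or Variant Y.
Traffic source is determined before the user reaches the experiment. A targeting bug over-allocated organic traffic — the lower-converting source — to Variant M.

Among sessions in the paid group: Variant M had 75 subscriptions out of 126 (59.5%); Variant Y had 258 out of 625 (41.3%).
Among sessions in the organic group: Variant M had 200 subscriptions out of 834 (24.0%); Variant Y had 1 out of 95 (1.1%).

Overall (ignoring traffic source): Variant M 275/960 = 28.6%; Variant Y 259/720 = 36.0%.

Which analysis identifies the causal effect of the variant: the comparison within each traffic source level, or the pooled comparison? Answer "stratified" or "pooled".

stratified

The stratified and pooled comparisons disagree (Variant M wins within each traffic source; Variant Y wins overall), so the answer turns on the causal role of traffic source.
Nothing the variant does changes traffic source; the imbalance is an allocation artefact. With traffic source also predicting the outcome, the pooled figure is confounded, and the within-stratum comparison is the causal one.
Within each level — paid: 59.5% vs 41.3%; organic: 24.0% vs 1.1% — Variant M is higher every time.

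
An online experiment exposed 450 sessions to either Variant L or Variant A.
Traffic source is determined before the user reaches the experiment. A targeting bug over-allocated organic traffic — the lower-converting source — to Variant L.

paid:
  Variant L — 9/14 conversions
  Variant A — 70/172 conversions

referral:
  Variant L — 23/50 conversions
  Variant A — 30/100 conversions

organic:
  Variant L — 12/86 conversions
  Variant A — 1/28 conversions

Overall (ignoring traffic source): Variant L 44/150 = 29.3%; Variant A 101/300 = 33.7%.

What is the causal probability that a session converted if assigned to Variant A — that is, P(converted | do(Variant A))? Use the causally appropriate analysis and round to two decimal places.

Since traffic source is a pre-existing factor (not a product of the variant) and it affects the outcome on its own, it is a confounder. The stratified rates, not the pooled rate, identify the causal effect.
Standardising Variant A to the population traffic source mix: 0.413·70/172 + 0.333·30/100 + 0.253·1/28 = 0.277.

0.28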